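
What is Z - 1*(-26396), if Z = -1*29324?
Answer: -2928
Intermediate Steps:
Z = -29324
Z - 1*(-26396) = -29324 - 1*(-26396) = -29324 + 26396 = -2928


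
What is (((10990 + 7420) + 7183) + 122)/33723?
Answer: 25715/33723 ≈ 0.76254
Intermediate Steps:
(((10990 + 7420) + 7183) + 122)/33723 = ((18410 + 7183) + 122)*(1/33723) = (25593 + 122)*(1/33723) = 25715*(1/33723) = 25715/33723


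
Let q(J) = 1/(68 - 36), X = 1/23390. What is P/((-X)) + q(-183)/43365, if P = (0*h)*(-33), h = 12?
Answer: 1/1387680 ≈ 7.2063e-7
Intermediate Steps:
X = 1/23390 ≈ 4.2753e-5
q(J) = 1/32
P = 0 (P = (0*12)*(-33) = 0*(-33) = 0)
P/((-X)) + q(-183)/43365 = 0/((-1*1/23390)) + (1/32)/43365 = 0/(-1/23390) + (1/32)*(1/43365) = 0*(-23390) + 1/1387680 = 0 + 1/1387680 = 1/1387680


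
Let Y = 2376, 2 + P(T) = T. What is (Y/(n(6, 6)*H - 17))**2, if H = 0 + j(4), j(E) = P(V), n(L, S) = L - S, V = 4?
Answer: 5645376/289 ≈ 19534.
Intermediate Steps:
P(T) = -2 + T
j(E) = 2 (j(E) = -2 + 4 = 2)
H = 2 (H = 0 + 2 = 2)
(Y/(n(6, 6)*H - 17))**2 = (2376/((6 - 1*6)*2 - 17))**2 = (2376/((6 - 6)*2 - 17))**2 = (2376/(0*2 - 17))**2 = (2376/(0 - 17))**2 = (2376/(-17))**2 = (2376*(-1/17))**2 = (-2376/17)**2 = 5645376/289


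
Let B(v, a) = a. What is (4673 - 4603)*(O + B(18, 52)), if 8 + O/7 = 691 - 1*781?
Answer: -44380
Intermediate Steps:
O = -686 (O = -56 + 7*(691 - 1*781) = -56 + 7*(691 - 781) = -56 + 7*(-90) = -56 - 630 = -686)
(4673 - 4603)*(O + B(18, 52)) = (4673 - 4603)*(-686 + 52) = 70*(-634) = -44380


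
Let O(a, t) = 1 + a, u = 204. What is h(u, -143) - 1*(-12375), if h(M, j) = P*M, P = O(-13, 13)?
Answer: 9927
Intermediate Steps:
P = -12 (P = 1 - 13 = -12)
h(M, j) = -12*M
h(u, -143) - 1*(-12375) = -12*204 - 1*(-12375) = -2448 + 12375 = 9927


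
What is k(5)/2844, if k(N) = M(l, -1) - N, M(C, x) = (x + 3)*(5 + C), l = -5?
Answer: -5/2844 ≈ -0.0017581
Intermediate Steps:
M(C, x) = (3 + x)*(5 + C)
k(N) = -N (k(N) = (15 + 3*(-5) + 5*(-1) - 5*(-1)) - N = (15 - 15 - 5 + 5) - N = 0 - N = -N)
k(5)/2844 = -1*5/2844 = -5*1/2844 = -5/2844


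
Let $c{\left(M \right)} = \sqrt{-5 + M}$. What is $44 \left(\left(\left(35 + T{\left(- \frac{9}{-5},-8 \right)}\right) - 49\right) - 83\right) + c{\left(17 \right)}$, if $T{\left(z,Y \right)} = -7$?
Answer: $-4576 + 2 \sqrt{3} \approx -4572.5$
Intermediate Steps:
$44 \left(\left(\left(35 + T{\left(- \frac{9}{-5},-8 \right)}\right) - 49\right) - 83\right) + c{\left(17 \right)} = 44 \left(\left(\left(35 - 7\right) - 49\right) - 83\right) + \sqrt{-5 + 17} = 44 \left(\left(28 - 49\right) - 83\right) + \sqrt{12} = 44 \left(-21 - 83\right) + 2 \sqrt{3} = 44 \left(-104\right) + 2 \sqrt{3} = -4576 + 2 \sqrt{3}$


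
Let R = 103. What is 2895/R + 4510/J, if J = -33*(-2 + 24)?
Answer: 74420/3399 ≈ 21.895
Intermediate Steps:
J = -726 (J = -33*22 = -726)
2895/R + 4510/J = 2895/103 + 4510/(-726) = 2895*(1/103) + 4510*(-1/726) = 2895/103 - 205/33 = 74420/3399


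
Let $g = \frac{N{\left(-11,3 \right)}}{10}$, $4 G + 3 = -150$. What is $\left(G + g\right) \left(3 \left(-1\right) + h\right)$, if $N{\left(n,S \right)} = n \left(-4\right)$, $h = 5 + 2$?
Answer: $- \frac{677}{5} \approx -135.4$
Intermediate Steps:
$h = 7$
$G = - \frac{153}{4}$ ($G = - \frac{3}{4} + \frac{1}{4} \left(-150\right) = - \frac{3}{4} - \frac{75}{2} = - \frac{153}{4} \approx -38.25$)
$N{\left(n,S \right)} = - 4 n$
$g = \frac{22}{5}$ ($g = \frac{\left(-4\right) \left(-11\right)}{10} = 44 \cdot \frac{1}{10} = \frac{22}{5} \approx 4.4$)
$\left(G + g\right) \left(3 \left(-1\right) + h\right) = \left(- \frac{153}{4} + \frac{22}{5}\right) \left(3 \left(-1\right) + 7\right) = - \frac{677 \left(-3 + 7\right)}{20} = \left(- \frac{677}{20}\right) 4 = - \frac{677}{5}$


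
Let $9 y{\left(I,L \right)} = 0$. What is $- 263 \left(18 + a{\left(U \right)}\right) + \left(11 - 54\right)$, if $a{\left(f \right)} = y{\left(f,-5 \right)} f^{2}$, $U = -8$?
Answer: $-4777$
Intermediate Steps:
$y{\left(I,L \right)} = 0$ ($y{\left(I,L \right)} = \frac{1}{9} \cdot 0 = 0$)
$a{\left(f \right)} = 0$ ($a{\left(f \right)} = 0 f^{2} = 0$)
$- 263 \left(18 + a{\left(U \right)}\right) + \left(11 - 54\right) = - 263 \left(18 + 0\right) + \left(11 - 54\right) = \left(-263\right) 18 + \left(11 - 54\right) = -4734 - 43 = -4777$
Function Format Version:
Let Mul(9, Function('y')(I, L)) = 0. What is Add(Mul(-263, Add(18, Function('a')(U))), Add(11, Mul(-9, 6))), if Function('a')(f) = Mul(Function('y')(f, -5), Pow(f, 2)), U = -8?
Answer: -4777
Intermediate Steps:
Function('y')(I, L) = 0 (Function('y')(I, L) = Mul(Rational(1, 9), 0) = 0)
Function('a')(f) = 0 (Function('a')(f) = Mul(0, Pow(f, 2)) = 0)
Add(Mul(-263, Add(18, Function('a')(U))), Add(11, Mul(-9, 6))) = Add(Mul(-263, Add(18, 0)), Add(11, Mul(-9, 6))) = Add(Mul(-263, 18), Add(11, -54)) = Add(-4734, -43) = -4777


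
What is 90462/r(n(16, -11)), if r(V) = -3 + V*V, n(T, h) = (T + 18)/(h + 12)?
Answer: 90462/1153 ≈ 78.458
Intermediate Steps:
n(T, h) = (18 + T)/(12 + h)
r(V) = -3 + V**2
90462/r(n(16, -11)) = 90462/(-3 + ((18 + 16)/(12 - 11))**2) = 90462/(-3 + (34/1)**2) = 90462/(-3 + (1*34)**2) = 90462/(-3 + 34**2) = 90462/(-3 + 1156) = 90462/1153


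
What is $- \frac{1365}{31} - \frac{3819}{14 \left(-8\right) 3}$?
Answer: $- \frac{113417}{3472} \approx -32.666$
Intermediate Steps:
$- \frac{1365}{31} - \frac{3819}{14 \left(-8\right) 3} = \left(-1365\right) \frac{1}{31} - \frac{3819}{\left(-112\right) 3} = - \frac{1365}{31} - \frac{3819}{-336} = - \frac{1365}{31} - - \frac{1273}{112} = - \frac{1365}{31} + \frac{1273}{112} = - \frac{113417}{3472}$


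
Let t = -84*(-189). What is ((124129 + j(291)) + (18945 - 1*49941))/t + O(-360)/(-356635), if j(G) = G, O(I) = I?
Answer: 1666199180/283096863 ≈ 5.8856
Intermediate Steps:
t = 15876
((124129 + j(291)) + (18945 - 1*49941))/t + O(-360)/(-356635) = ((124129 + 291) + (18945 - 1*49941))/15876 - 360/(-356635) = (124420 + (18945 - 49941))*(1/15876) - 360*(-1/356635) = (124420 - 30996)*(1/15876) + 72/71327 = 93424*(1/15876) + 72/71327 = 23356/3969 + 72/71327 = 1666199180/283096863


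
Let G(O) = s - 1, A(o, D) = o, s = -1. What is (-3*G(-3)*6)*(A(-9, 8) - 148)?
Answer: -5652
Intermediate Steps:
G(O) = -2 (G(O) = -1 - 1 = -2)
(-3*G(-3)*6)*(A(-9, 8) - 148) = (-3*(-2)*6)*(-9 - 148) = (6*6)*(-157) = 36*(-157) = -5652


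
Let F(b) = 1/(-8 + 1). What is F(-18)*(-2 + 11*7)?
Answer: -75/7 ≈ -10.714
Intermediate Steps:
F(b) = -⅐ (F(b) = 1/(-7) = -⅐)
F(-18)*(-2 + 11*7) = -(-2 + 11*7)/7 = -(-2 + 77)/7 = -⅐*75 = -75/7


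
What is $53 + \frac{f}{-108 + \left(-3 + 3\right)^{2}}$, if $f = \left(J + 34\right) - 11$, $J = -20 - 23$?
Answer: $\frac{1436}{27} \approx 53.185$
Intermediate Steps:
$J = -43$ ($J = -20 - 23 = -43$)
$f = -20$ ($f = \left(-43 + 34\right) - 11 = -9 - 11 = -20$)
$53 + \frac{f}{-108 + \left(-3 + 3\right)^{2}} = 53 + \frac{1}{-108 + \left(-3 + 3\right)^{2}} \left(-20\right) = 53 + \frac{1}{-108 + 0^{2}} \left(-20\right) = 53 + \frac{1}{-108 + 0} \left(-20\right) = 53 + \frac{1}{-108} \left(-20\right) = 53 - - \frac{5}{27} = 53 + \frac{5}{27} = \frac{1436}{27}$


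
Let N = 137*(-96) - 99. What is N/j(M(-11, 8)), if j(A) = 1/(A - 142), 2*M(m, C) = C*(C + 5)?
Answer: 1192590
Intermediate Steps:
M(m, C) = C*(5 + C)/2 (M(m, C) = (C*(C + 5))/2 = (C*(5 + C))/2 = C*(5 + C)/2)
j(A) = 1/(-142 + A)
N = -13251 (N = -13152 - 99 = -13251)
N/j(M(-11, 8)) = -13251/(1/(-142 + (1/2)*8*(5 + 8))) = -13251/(1/(-142 + (1/2)*8*13)) = -13251/(1/(-142 + 52)) = -13251/(1/(-90)) = -13251/(-1/90) = -13251*(-90) = 1192590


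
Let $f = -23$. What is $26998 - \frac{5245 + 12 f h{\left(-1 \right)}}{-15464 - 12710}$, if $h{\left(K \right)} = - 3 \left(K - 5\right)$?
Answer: $\frac{760641929}{28174} \approx 26998.0$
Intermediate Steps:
$h{\left(K \right)} = 15 - 3 K$ ($h{\left(K \right)} = - 3 \left(-5 + K\right) = 15 - 3 K$)
$26998 - \frac{5245 + 12 f h{\left(-1 \right)}}{-15464 - 12710} = 26998 - \frac{5245 + 12 \left(-23\right) \left(15 - -3\right)}{-15464 - 12710} = 26998 - \frac{5245 - 276 \left(15 + 3\right)}{-28174} = 26998 - \left(5245 - 4968\right) \left(- \frac{1}{28174}\right) = 26998 - 277 \left(- \frac{1}{28174}\right) = 26998 - - \frac{277}{28174} = 26998 + \frac{277}{28174} = \frac{760641929}{28174}$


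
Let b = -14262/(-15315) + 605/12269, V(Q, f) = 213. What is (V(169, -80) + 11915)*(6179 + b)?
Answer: 4694412080706368/62633245 ≈ 7.4951e+7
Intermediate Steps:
b = 61415351/62633245 (b = -14262*(-1/15315) + 605*(1/12269) = 4754/5105 + 605/12269 = 61415351/62633245 ≈ 0.98056)
(V(169, -80) + 11915)*(6179 + b) = (213 + 11915)*(6179 + 61415351/62633245) = 12128*(387072236206/62633245) = 4694412080706368/62633245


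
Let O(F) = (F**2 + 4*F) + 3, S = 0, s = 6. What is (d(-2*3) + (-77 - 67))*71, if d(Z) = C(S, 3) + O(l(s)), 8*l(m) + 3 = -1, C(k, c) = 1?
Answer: -40257/4 ≈ -10064.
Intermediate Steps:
l(m) = -1/2 (l(m) = -3/8 + (1/8)*(-1) = -3/8 - 1/8 = -1/2)
O(F) = 3 + F**2 + 4*F
d(Z) = 9/4 (d(Z) = 1 + (3 + (-1/2)**2 + 4*(-1/2)) = 1 + (3 + 1/4 - 2) = 1 + 5/4 = 9/4)
(d(-2*3) + (-77 - 67))*71 = (9/4 + (-77 - 67))*71 = (9/4 - 144)*71 = -567/4*71 = -40257/4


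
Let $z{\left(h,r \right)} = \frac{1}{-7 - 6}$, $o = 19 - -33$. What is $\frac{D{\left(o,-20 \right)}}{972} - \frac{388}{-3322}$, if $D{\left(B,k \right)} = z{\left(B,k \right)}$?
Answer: $\frac{2449723}{20988396} \approx 0.11672$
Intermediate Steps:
$o = 52$ ($o = 19 + 33 = 52$)
$z{\left(h,r \right)} = - \frac{1}{13}$ ($z{\left(h,r \right)} = \frac{1}{-13} = - \frac{1}{13}$)
$D{\left(B,k \right)} = - \frac{1}{13}$
$\frac{D{\left(o,-20 \right)}}{972} - \frac{388}{-3322} = - \frac{1}{13 \cdot 972} - \frac{388}{-3322} = \left(- \frac{1}{13}\right) \frac{1}{972} - - \frac{194}{1661} = - \frac{1}{12636} + \frac{194}{1661} = \frac{2449723}{20988396}$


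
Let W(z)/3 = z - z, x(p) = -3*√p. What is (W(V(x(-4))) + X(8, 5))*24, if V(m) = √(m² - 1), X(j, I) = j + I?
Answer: 312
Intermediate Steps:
X(j, I) = I + j
V(m) = √(-1 + m²)
W(z) = 0 (W(z) = 3*(z - z) = 3*0 = 0)
(W(V(x(-4))) + X(8, 5))*24 = (0 + (5 + 8))*24 = (0 + 13)*24 = 13*24 = 312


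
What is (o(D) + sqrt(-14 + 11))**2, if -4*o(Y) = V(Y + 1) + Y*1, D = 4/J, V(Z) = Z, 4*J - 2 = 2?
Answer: 33/16 - 9*I*sqrt(3)/2 ≈ 2.0625 - 7.7942*I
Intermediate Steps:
J = 1 (J = 1/2 + (1/4)*2 = 1/2 + 1/2 = 1)
D = 4 (D = 4/1 = 4*1 = 4)
o(Y) = -1/4 - Y/2 (o(Y) = -((Y + 1) + Y*1)/4 = -((1 + Y) + Y)/4 = -(1 + 2*Y)/4 = -1/4 - Y/2)
(o(D) + sqrt(-14 + 11))**2 = ((-1/4 - 1/2*4) + sqrt(-14 + 11))**2 = ((-1/4 - 2) + sqrt(-3))**2 = (-9/4 + I*sqrt(3))**2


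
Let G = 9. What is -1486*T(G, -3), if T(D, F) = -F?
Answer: -4458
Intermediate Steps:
-1486*T(G, -3) = -(-1486)*(-3) = -1486*3 = -4458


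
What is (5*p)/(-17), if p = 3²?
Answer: -45/17 ≈ -2.6471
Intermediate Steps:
p = 9
(5*p)/(-17) = (5*9)/(-17) = 45*(-1/17) = -45/17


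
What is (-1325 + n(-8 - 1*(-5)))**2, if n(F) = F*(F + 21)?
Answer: 1901641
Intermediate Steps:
n(F) = F*(21 + F)
(-1325 + n(-8 - 1*(-5)))**2 = (-1325 + (-8 - 1*(-5))*(21 + (-8 - 1*(-5))))**2 = (-1325 + (-8 + 5)*(21 + (-8 + 5)))**2 = (-1325 - 3*(21 - 3))**2 = (-1325 - 3*18)**2 = (-1325 - 54)**2 = (-1379)**2 = 1901641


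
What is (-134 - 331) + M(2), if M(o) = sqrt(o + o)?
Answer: -463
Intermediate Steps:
M(o) = sqrt(2)*sqrt(o) (M(o) = sqrt(2*o) = sqrt(2)*sqrt(o))
(-134 - 331) + M(2) = (-134 - 331) + sqrt(2)*sqrt(2) = -465 + 2 = -463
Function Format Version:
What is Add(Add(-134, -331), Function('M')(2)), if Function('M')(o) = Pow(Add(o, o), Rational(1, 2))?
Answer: -463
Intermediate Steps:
Function('M')(o) = Mul(Pow(2, Rational(1, 2)), Pow(o, Rational(1, 2))) (Function('M')(o) = Pow(Mul(2, o), Rational(1, 2)) = Mul(Pow(2, Rational(1, 2)), Pow(o, Rational(1, 2))))
Add(Add(-134, -331), Function('M')(2)) = Add(Add(-134, -331), Mul(Pow(2, Rational(1, 2)), Pow(2, Rational(1, 2)))) = Add(-465, 2) = -463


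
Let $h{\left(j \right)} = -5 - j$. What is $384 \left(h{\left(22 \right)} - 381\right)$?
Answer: $-156672$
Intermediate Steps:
$384 \left(h{\left(22 \right)} - 381\right) = 384 \left(\left(-5 - 22\right) - 381\right) = 384 \left(-27 - 381\right) = 384 \left(-408\right) = -156672$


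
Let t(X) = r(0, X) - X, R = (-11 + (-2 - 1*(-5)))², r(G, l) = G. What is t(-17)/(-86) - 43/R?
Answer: -2393/2752 ≈ -0.86955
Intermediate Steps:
R = 64 (R = (-11 + (-2 + 5))² = (-11 + 3)² = (-8)² = 64)
t(X) = -X (t(X) = 0 - X = -X)
t(-17)/(-86) - 43/R = -1*(-17)/(-86) - 43/64 = 17*(-1/86) - 43*1/64 = -17/86 - 43/64 = -2393/2752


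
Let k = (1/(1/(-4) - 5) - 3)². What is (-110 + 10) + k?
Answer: -39611/441 ≈ -89.821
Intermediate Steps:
k = 4489/441 (k = (1/(-¼ - 5) - 3)² = (1/(-21/4) - 3)² = (-4/21 - 3)² = (-67/21)² = 4489/441 ≈ 10.179)
(-110 + 10) + k = (-110 + 10) + 4489/441 = -100 + 4489/441 = -39611/441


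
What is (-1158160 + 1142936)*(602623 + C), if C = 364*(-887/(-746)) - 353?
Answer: -3422479184256/373 ≈ -9.1755e+9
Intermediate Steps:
C = 29765/373 (C = 364*(-887*(-1/746)) - 353 = 364*(887/746) - 353 = 161434/373 - 353 = 29765/373 ≈ 79.799)
(-1158160 + 1142936)*(602623 + C) = (-1158160 + 1142936)*(602623 + 29765/373) = -15224*224808144/373 = -3422479184256/373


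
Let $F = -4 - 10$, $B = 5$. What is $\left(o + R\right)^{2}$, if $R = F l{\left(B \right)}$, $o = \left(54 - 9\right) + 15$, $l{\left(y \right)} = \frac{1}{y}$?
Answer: $\frac{81796}{25} \approx 3271.8$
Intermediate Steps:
$F = -14$ ($F = -4 - 10 = -14$)
$o = 60$ ($o = 45 + 15 = 60$)
$R = - \frac{14}{5} \approx -2.8$
$\left(o + R\right)^{2} = \left(60 - \frac{14}{5}\right)^{2} = \left(\frac{286}{5}\right)^{2} = \frac{81796}{25}$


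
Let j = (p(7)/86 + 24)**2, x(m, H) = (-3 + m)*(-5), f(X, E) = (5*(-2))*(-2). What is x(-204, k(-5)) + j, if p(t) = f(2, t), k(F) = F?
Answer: 2999479/1849 ≈ 1622.2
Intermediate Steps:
f(X, E) = 20 (f(X, E) = -10*(-2) = 20)
p(t) = 20
x(m, H) = 15 - 5*m
j = 1085764/1849 (j = (20/86 + 24)**2 = (20*(1/86) + 24)**2 = (10/43 + 24)**2 = (1042/43)**2 = 1085764/1849 ≈ 587.22)
x(-204, k(-5)) + j = (15 - 5*(-204)) + 1085764/1849 = (15 + 1020) + 1085764/1849 = 1035 + 1085764/1849 = 2999479/1849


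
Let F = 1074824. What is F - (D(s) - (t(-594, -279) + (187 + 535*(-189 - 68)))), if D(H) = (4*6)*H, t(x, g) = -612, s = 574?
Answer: 923128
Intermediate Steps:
D(H) = 24*H
F - (D(s) - (t(-594, -279) + (187 + 535*(-189 - 68)))) = 1074824 - (24*574 - (-612 + (187 + 535*(-189 - 68)))) = 1074824 - (13776 - (-612 + (187 + 535*(-257)))) = 1074824 - (13776 - (-612 + (187 - 137495))) = 1074824 - (13776 - (-612 - 137308)) = 1074824 - (13776 - 1*(-137920)) = 1074824 - (13776 + 137920) = 1074824 - 1*151696 = 1074824 - 151696 = 923128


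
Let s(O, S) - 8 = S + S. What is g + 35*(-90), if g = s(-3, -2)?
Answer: -3146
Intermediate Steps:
s(O, S) = 8 + 2*S (s(O, S) = 8 + (S + S) = 8 + 2*S)
g = 4 (g = 8 + 2*(-2) = 8 - 4 = 4)
g + 35*(-90) = 4 + 35*(-90) = 4 - 3150 = -3146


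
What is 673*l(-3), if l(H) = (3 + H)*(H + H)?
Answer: 0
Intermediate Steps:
l(H) = 2*H*(3 + H) (l(H) = (3 + H)*(2*H) = 2*H*(3 + H))
673*l(-3) = 673*(2*(-3)*(3 - 3)) = 673*(2*(-3)*0) = 673*0 = 0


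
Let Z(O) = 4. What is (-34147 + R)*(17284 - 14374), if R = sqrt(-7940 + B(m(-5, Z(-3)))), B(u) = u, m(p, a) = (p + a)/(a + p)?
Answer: -99367770 + 2910*I*sqrt(7939) ≈ -9.9368e+7 + 2.5928e+5*I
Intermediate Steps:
m(p, a) = 1 (m(p, a) = (a + p)/(a + p) = 1)
R = I*sqrt(7939) (R = sqrt(-7940 + 1) = sqrt(-7939) = I*sqrt(7939) ≈ 89.101*I)
(-34147 + R)*(17284 - 14374) = (-34147 + I*sqrt(7939))*(17284 - 14374) = (-34147 + I*sqrt(7939))*2910 = -99367770 + 2910*I*sqrt(7939)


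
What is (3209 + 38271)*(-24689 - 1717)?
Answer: -1095320880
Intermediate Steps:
(3209 + 38271)*(-24689 - 1717) = 41480*(-26406) = -1095320880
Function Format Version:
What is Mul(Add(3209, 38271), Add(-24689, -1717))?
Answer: -1095320880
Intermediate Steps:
Mul(Add(3209, 38271), Add(-24689, -1717)) = Mul(41480, -26406) = -1095320880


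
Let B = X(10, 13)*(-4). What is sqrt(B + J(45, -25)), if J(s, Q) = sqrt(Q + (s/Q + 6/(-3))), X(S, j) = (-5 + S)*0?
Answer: 2*(-1)**(1/4)*sqrt(3)*5**(3/4)/5 ≈ 1.6381 + 1.6381*I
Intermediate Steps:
X(S, j) = 0
J(s, Q) = sqrt(-2 + Q + s/Q) (J(s, Q) = sqrt(Q + (s/Q + 6*(-1/3))) = sqrt(Q + (s/Q - 2)) = sqrt(Q + (-2 + s/Q)) = sqrt(-2 + Q + s/Q))
B = 0 (B = 0*(-4) = 0)
sqrt(B + J(45, -25)) = sqrt(0 + sqrt(-2 - 25 + 45/(-25))) = sqrt(0 + sqrt(-2 - 25 + 45*(-1/25))) = sqrt(0 + sqrt(-2 - 25 - 9/5)) = sqrt(0 + sqrt(-144/5)) = sqrt(0 + 12*I*sqrt(5)/5) = sqrt(12*I*sqrt(5)/5) = 2*sqrt(3)*5**(3/4)*sqrt(I)/5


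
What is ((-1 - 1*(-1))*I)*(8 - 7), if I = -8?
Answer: 0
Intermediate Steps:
((-1 - 1*(-1))*I)*(8 - 7) = ((-1 - 1*(-1))*(-8))*(8 - 7) = ((-1 + 1)*(-8))*1 = (0*(-8))*1 = 0*1 = 0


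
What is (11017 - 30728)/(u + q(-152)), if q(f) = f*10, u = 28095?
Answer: -19711/26575 ≈ -0.74171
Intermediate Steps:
q(f) = 10*f
(11017 - 30728)/(u + q(-152)) = (11017 - 30728)/(28095 + 10*(-152)) = -19711/(28095 - 1520) = -19711/26575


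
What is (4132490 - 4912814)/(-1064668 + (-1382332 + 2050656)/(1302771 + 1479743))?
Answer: 180938537878/246871078919 ≈ 0.73293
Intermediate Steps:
(4132490 - 4912814)/(-1064668 + (-1382332 + 2050656)/(1302771 + 1479743)) = -780324/(-1064668 + 668324/2782514) = -780324/(-1064668 + 668324*(1/2782514)) = -780324/(-1064668 + 334162/1391257) = -780324/(-1481226473514/1391257) = -780324*(-1391257/1481226473514) = 180938537878/246871078919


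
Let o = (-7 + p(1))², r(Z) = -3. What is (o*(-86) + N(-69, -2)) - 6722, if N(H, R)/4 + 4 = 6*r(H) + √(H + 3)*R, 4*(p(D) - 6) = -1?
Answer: -55555/8 - 8*I*√66 ≈ -6944.4 - 64.992*I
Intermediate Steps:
p(D) = 23/4 (p(D) = 6 + (¼)*(-1) = 6 - ¼ = 23/4)
o = 25/16 (o = (-7 + 23/4)² = (-5/4)² = 25/16 ≈ 1.5625)
N(H, R) = -88 + 4*R*√(3 + H) (N(H, R) = -16 + 4*(6*(-3) + √(H + 3)*R) = -16 + 4*(-18 + √(3 + H)*R) = -16 + 4*(-18 + R*√(3 + H)) = -16 + (-72 + 4*R*√(3 + H)) = -88 + 4*R*√(3 + H))
(o*(-86) + N(-69, -2)) - 6722 = ((25/16)*(-86) + (-88 + 4*(-2)*√(3 - 69))) - 6722 = (-1075/8 + (-88 + 4*(-2)*√(-66))) - 6722 = (-1075/8 + (-88 + 4*(-2)*(I*√66))) - 6722 = (-1075/8 + (-88 - 8*I*√66)) - 6722 = (-1779/8 - 8*I*√66) - 6722 = -55555/8 - 8*I*√66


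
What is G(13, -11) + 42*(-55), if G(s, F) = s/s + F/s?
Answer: -30028/13 ≈ -2309.8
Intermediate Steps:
G(s, F) = 1 + F/s
G(13, -11) + 42*(-55) = (-11 + 13)/13 + 42*(-55) = (1/13)*2 - 2310 = 2/13 - 2310 = -30028/13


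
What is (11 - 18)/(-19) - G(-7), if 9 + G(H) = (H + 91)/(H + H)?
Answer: 292/19 ≈ 15.368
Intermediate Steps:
G(H) = -9 + (91 + H)/(2*H) (G(H) = -9 + (H + 91)/(H + H) = -9 + (91 + H)/((2*H)) = -9 + (91 + H)*(1/(2*H)) = -9 + (91 + H)/(2*H))
(11 - 18)/(-19) - G(-7) = (11 - 18)/(-19) - (91 - 17*(-7))/(2*(-7)) = -7*(-1/19) - (-1)*(91 + 119)/(2*7) = 7/19 - (-1)*210/(2*7) = 7/19 - 1*(-15) = 7/19 + 15 = 292/19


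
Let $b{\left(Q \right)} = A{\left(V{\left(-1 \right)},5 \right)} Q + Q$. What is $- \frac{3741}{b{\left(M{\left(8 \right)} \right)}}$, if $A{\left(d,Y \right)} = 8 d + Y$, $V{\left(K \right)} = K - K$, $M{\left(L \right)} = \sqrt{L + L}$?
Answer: $- \frac{1247}{8} \approx -155.88$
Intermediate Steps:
$M{\left(L \right)} = \sqrt{2} \sqrt{L}$ ($M{\left(L \right)} = \sqrt{2 L} = \sqrt{2} \sqrt{L}$)
$V{\left(K \right)} = 0$
$A{\left(d,Y \right)} = Y + 8 d$
$b{\left(Q \right)} = 6 Q$ ($b{\left(Q \right)} = \left(5 + 8 \cdot 0\right) Q + Q = \left(5 + 0\right) Q + Q = 5 Q + Q = 6 Q$)
$- \frac{3741}{b{\left(M{\left(8 \right)} \right)}} = - \frac{3741}{6 \sqrt{2} \sqrt{8}} = - \frac{3741}{6 \sqrt{2} \cdot 2 \sqrt{2}} = - \frac{3741}{6 \cdot 4} = - \frac{3741}{24} = \left(-3741\right) \frac{1}{24} = - \frac{1247}{8}$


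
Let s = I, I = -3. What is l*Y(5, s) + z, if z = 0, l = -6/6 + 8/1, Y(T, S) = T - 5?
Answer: 0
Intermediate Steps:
s = -3
Y(T, S) = -5 + T
l = 7 (l = -6*⅙ + 8*1 = -1 + 8 = 7)
l*Y(5, s) + z = 7*(-5 + 5) + 0 = 7*0 + 0 = 0 + 0 = 0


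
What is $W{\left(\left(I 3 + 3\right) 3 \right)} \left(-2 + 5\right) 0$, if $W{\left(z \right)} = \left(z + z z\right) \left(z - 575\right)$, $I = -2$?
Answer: $0$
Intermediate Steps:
$W{\left(z \right)} = \left(-575 + z\right) \left(z + z^{2}\right)$ ($W{\left(z \right)} = \left(z + z^{2}\right) \left(-575 + z\right) = \left(-575 + z\right) \left(z + z^{2}\right)$)
$W{\left(\left(I 3 + 3\right) 3 \right)} \left(-2 + 5\right) 0 = \left(\left(-2\right) 3 + 3\right) 3 \left(-575 + \left(\left(\left(-2\right) 3 + 3\right) 3\right)^{2} - 574 \left(\left(-2\right) 3 + 3\right) 3\right) \left(-2 + 5\right) 0 = \left(-6 + 3\right) 3 \left(-575 + \left(\left(-6 + 3\right) 3\right)^{2} - 574 \left(-6 + 3\right) 3\right) 3 \cdot 0 = \left(-3\right) 3 \left(-575 + \left(\left(-3\right) 3\right)^{2} - 574 \left(\left(-3\right) 3\right)\right) 0 = - 9 \left(-575 + \left(-9\right)^{2} - -5166\right) 0 = - 9 \left(-575 + 81 + 5166\right) 0 = \left(-9\right) 4672 \cdot 0 = \left(-42048\right) 0 = 0$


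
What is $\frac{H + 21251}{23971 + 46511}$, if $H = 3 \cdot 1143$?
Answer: $\frac{12340}{35241} \approx 0.35016$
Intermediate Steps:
$H = 3429$
$\frac{H + 21251}{23971 + 46511} = \frac{3429 + 21251}{23971 + 46511} = \frac{24680}{70482} = 24680 \cdot \frac{1}{70482} = \frac{12340}{35241}$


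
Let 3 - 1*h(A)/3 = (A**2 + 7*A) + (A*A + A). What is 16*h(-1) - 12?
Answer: 420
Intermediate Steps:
h(A) = 9 - 24*A - 6*A**2 (h(A) = 9 - 3*((A**2 + 7*A) + (A*A + A)) = 9 - 3*((A**2 + 7*A) + (A**2 + A)) = 9 - 3*((A**2 + 7*A) + (A + A**2)) = 9 - 3*(2*A**2 + 8*A) = 9 + (-24*A - 6*A**2) = 9 - 24*A - 6*A**2)
16*h(-1) - 12 = 16*(9 - 24*(-1) - 6*(-1)**2) - 12 = 16*(9 + 24 - 6*1) - 12 = 16*(9 + 24 - 6) - 12 = 16*27 - 12 = 432 - 12 = 420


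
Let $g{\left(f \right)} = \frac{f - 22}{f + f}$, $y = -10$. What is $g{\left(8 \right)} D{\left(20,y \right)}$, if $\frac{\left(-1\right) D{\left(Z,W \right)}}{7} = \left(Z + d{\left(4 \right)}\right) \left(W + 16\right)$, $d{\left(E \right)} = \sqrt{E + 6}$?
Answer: $735 + \frac{147 \sqrt{10}}{4} \approx 851.21$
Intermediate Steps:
$g{\left(f \right)} = \frac{-22 + f}{2 f}$
$d{\left(E \right)} = \sqrt{6 + E}$
$D{\left(Z,W \right)} = - 7 \left(16 + W\right) \left(Z + \sqrt{10}\right)$ ($D{\left(Z,W \right)} = - 7 \left(Z + \sqrt{6 + 4}\right) \left(W + 16\right) = - 7 \left(Z + \sqrt{10}\right) \left(16 + W\right) = - 7 \left(16 + W\right) \left(Z + \sqrt{10}\right)$)
$g{\left(8 \right)} D{\left(20,y \right)} = \frac{-22 + 8}{2 \cdot 8} \left(\left(-112\right) 20 - 112 \sqrt{10} - \left(-70\right) 20 - - 70 \sqrt{10}\right) = \frac{1}{2} \cdot \frac{1}{8} \left(-14\right) \left(-2240 - 112 \sqrt{10} + 1400 + 70 \sqrt{10}\right) = - \frac{7 \left(-840 - 42 \sqrt{10}\right)}{8} = 735 + \frac{147 \sqrt{10}}{4}$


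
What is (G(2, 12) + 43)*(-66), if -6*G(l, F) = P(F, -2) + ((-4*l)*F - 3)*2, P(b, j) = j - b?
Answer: -5170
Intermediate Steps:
G(l, F) = 4/3 + F/6 + 4*F*l/3 (G(l, F) = -((-2 - F) + ((-4*l)*F - 3)*2)/6 = -((-2 - F) + (-4*F*l - 3)*2)/6 = -((-2 - F) + (-3 - 4*F*l)*2)/6 = -((-2 - F) + (-6 - 8*F*l))/6 = -(-8 - F - 8*F*l)/6 = 4/3 + F/6 + 4*F*l/3)
(G(2, 12) + 43)*(-66) = ((4/3 + (⅙)*12 + (4/3)*12*2) + 43)*(-66) = ((4/3 + 2 + 32) + 43)*(-66) = (106/3 + 43)*(-66) = (235/3)*(-66) = -5170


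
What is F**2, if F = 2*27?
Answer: 2916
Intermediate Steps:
F = 54
F**2 = 54**2 = 2916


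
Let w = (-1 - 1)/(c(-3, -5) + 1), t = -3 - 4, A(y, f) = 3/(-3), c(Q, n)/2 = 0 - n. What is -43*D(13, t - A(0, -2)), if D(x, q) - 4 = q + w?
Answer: 1032/11 ≈ 93.818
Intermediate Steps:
c(Q, n) = -2*n (c(Q, n) = 2*(0 - n) = 2*(-n) = -2*n)
A(y, f) = -1 (A(y, f) = 3*(-⅓) = -1)
t = -7
w = -2/11 (w = (-1 - 1)/(-2*(-5) + 1) = -2/(10 + 1) = -2/11 ≈ -0.18182)
D(x, q) = 42/11 + q (D(x, q) = 4 + (q - 2/11) = 4 + (-2/11 + q) = 42/11 + q)
-43*D(13, t - A(0, -2)) = -43*(42/11 + (-7 - 1*(-1))) = -43*(42/11 + (-7 + 1)) = -43*(42/11 - 6) = -43*(-24/11) = 1032/11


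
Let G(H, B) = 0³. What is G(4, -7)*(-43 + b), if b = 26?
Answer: 0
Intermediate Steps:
G(H, B) = 0
G(4, -7)*(-43 + b) = 0*(-43 + 26) = 0*(-17) = 0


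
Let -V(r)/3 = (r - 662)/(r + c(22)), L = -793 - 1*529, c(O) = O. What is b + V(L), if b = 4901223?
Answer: 1592895987/325 ≈ 4.9012e+6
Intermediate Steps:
L = -1322 (L = -793 - 529 = -1322)
V(r) = -3*(-662 + r)/(22 + r) (V(r) = -3*(r - 662)/(r + 22) = -3*(-662 + r)/(22 + r))
b + V(L) = 4901223 + 3*(662 - 1*(-1322))/(22 - 1322) = 4901223 + 3*(662 + 1322)/(-1300) = 4901223 + 3*(-1/1300)*1984 = 4901223 - 1488/325 = 1592895987/325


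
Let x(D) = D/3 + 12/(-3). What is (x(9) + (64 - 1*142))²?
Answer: 6241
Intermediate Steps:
x(D) = -4 + D/3 (x(D) = D*(⅓) + 12*(-⅓) = D/3 - 4 = -4 + D/3)
(x(9) + (64 - 1*142))² = ((-4 + (⅓)*9) + (64 - 1*142))² = ((-4 + 3) + (64 - 142))² = (-1 - 78)² = (-79)² = 6241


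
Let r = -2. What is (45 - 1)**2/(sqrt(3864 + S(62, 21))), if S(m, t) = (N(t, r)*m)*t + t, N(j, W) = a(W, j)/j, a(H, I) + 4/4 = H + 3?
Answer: 1936*sqrt(3885)/3885 ≈ 31.061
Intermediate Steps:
a(H, I) = 2 + H (a(H, I) = -1 + (H + 3) = -1 + (3 + H) = 2 + H)
N(j, W) = (2 + W)/j
S(m, t) = t (S(m, t) = (((2 - 2)/t)*m)*t + t = ((0/t)*m)*t + t = (0*m)*t + t = 0*t + t = 0 + t = t)
(45 - 1)**2/(sqrt(3864 + S(62, 21))) = (45 - 1)**2/(sqrt(3864 + 21)) = 44**2/(sqrt(3885)) = 1936*(sqrt(3885)/3885) = 1936*sqrt(3885)/3885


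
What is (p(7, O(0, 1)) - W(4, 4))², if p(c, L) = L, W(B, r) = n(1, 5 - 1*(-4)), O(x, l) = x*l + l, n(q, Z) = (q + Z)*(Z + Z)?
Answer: 32041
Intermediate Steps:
n(q, Z) = 2*Z*(Z + q) (n(q, Z) = (Z + q)*(2*Z) = 2*Z*(Z + q))
O(x, l) = l + l*x (O(x, l) = l*x + l = l + l*x)
W(B, r) = 180 (W(B, r) = 2*(5 - 1*(-4))*((5 - 1*(-4)) + 1) = 2*(5 + 4)*((5 + 4) + 1) = 2*9*(9 + 1) = 2*9*10 = 180)
(p(7, O(0, 1)) - W(4, 4))² = (1*(1 + 0) - 1*180)² = (1*1 - 180)² = (1 - 180)² = (-179)² = 32041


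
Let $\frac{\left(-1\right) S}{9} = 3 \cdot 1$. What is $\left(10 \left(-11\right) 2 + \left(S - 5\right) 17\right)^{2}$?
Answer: $583696$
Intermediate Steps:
$S = -27$ ($S = - 9 \cdot 3 \cdot 1 = \left(-9\right) 3 = -27$)
$\left(10 \left(-11\right) 2 + \left(S - 5\right) 17\right)^{2} = \left(10 \left(-11\right) 2 + \left(-27 - 5\right) 17\right)^{2} = \left(\left(-110\right) 2 - 544\right)^{2} = \left(-220 - 544\right)^{2} = \left(-764\right)^{2} = 583696$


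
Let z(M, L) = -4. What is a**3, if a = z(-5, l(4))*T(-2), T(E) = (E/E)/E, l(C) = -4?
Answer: 8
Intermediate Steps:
T(E) = 1/E
a = 2 (a = -4/(-2) = -4*(-1/2) = 2)
a**3 = 2**3 = 8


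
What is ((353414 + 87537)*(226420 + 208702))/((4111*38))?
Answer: 95933740511/78109 ≈ 1.2282e+6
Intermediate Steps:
((353414 + 87537)*(226420 + 208702))/((4111*38)) = (440951*435122)/156218 = 191867481022*(1/156218) = 95933740511/78109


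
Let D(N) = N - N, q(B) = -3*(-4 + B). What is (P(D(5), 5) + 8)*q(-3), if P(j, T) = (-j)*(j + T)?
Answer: 168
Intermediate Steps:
q(B) = 12 - 3*B
D(N) = 0
P(j, T) = -j*(T + j) (P(j, T) = (-j)*(T + j) = -j*(T + j))
(P(D(5), 5) + 8)*q(-3) = (-1*0*(5 + 0) + 8)*(12 - 3*(-3)) = (-1*0*5 + 8)*(12 + 9) = (0 + 8)*21 = 8*21 = 168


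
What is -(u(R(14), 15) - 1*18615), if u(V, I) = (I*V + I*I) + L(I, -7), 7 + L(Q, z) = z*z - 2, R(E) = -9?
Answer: 18485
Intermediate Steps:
L(Q, z) = -9 + z² (L(Q, z) = -7 + (z*z - 2) = -7 + (z² - 2) = -7 + (-2 + z²) = -9 + z²)
u(V, I) = 40 + I² + I*V (u(V, I) = (I*V + I*I) + (-9 + (-7)²) = (I*V + I²) + (-9 + 49) = (I² + I*V) + 40 = 40 + I² + I*V)
-(u(R(14), 15) - 1*18615) = -((40 + 15² + 15*(-9)) - 1*18615) = -((40 + 225 - 135) - 18615) = -(130 - 18615) = -1*(-18485) = 18485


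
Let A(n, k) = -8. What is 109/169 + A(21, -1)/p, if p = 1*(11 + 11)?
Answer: 523/1859 ≈ 0.28133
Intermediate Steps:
p = 22 (p = 1*22 = 22)
109/169 + A(21, -1)/p = 109/169 - 8/22 = 109*(1/169) - 8*1/22 = 109/169 - 4/11 = 523/1859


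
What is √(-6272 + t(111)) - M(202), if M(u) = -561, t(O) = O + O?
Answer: 561 + 55*I*√2 ≈ 561.0 + 77.782*I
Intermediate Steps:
t(O) = 2*O
√(-6272 + t(111)) - M(202) = √(-6272 + 2*111) - 1*(-561) = √(-6272 + 222) + 561 = √(-6050) + 561 = 55*I*√2 + 561 = 561 + 55*I*√2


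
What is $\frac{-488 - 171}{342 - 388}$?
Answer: $\frac{659}{46} \approx 14.326$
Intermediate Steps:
$\frac{-488 - 171}{342 - 388} = - \frac{659}{-46} = \left(-659\right) \left(- \frac{1}{46}\right) = \frac{659}{46}$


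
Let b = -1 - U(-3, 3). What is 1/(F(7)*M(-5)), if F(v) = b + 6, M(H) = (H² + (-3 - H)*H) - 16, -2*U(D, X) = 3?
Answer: -2/13 ≈ -0.15385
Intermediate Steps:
U(D, X) = -3/2 (U(D, X) = -½*3 = -3/2)
b = ½ (b = -1 - 1*(-3/2) = -1 + 3/2 = ½ ≈ 0.50000)
M(H) = -16 + H² + H*(-3 - H) (M(H) = (H² + H*(-3 - H)) - 16 = -16 + H² + H*(-3 - H))
F(v) = 13/2 (F(v) = ½ + 6 = 13/2)
1/(F(7)*M(-5)) = 1/(13*(-16 - 3*(-5))/2) = 1/(13*(-16 + 15)/2) = 1/((13/2)*(-1)) = 1/(-13/2) = -2/13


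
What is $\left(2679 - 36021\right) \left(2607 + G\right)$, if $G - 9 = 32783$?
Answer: $-1180273458$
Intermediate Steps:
$G = 32792$ ($G = 9 + 32783 = 32792$)
$\left(2679 - 36021\right) \left(2607 + G\right) = \left(2679 - 36021\right) \left(2607 + 32792\right) = \left(-33342\right) 35399 = -1180273458$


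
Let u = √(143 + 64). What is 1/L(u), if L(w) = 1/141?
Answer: 141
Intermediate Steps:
u = 3*√23 (u = √207 = 3*√23 ≈ 14.387)
L(w) = 1/141
1/L(u) = 1/(1/141) = 141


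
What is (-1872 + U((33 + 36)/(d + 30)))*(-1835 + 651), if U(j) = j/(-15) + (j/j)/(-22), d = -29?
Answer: 122207152/55 ≈ 2.2219e+6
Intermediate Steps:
U(j) = -1/22 - j/15 (U(j) = j*(-1/15) + 1*(-1/22) = -j/15 - 1/22 = -1/22 - j/15)
(-1872 + U((33 + 36)/(d + 30)))*(-1835 + 651) = (-1872 + (-1/22 - (33 + 36)/(15*(-29 + 30))))*(-1835 + 651) = (-1872 + (-1/22 - 23/(5*1)))*(-1184) = (-1872 + (-1/22 - 23/5))*(-1184) = (-1872 - 511/110)*(-1184) = -206431/110*(-1184) = 122207152/55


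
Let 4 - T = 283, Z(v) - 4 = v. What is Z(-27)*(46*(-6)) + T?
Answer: 6069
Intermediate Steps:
Z(v) = 4 + v
T = -279 (T = 4 - 1*283 = 4 - 283 = -279)
Z(-27)*(46*(-6)) + T = (4 - 27)*(46*(-6)) - 279 = -23*(-276) - 279 = 6348 - 279 = 6069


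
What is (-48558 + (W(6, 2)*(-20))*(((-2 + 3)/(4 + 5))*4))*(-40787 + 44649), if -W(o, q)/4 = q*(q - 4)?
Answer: -1692722324/9 ≈ -1.8808e+8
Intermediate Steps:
W(o, q) = -4*q*(-4 + q) (W(o, q) = -4*q*(q - 4) = -4*q*(-4 + q))
(-48558 + (W(6, 2)*(-20))*(((-2 + 3)/(4 + 5))*4))*(-40787 + 44649) = (-48558 + ((4*2*(4 - 1*2))*(-20))*(((-2 + 3)/(4 + 5))*4))*(-40787 + 44649) = (-48558 + ((4*2*(4 - 2))*(-20))*((1/9)*4))*3862 = (-48558 + ((4*2*2)*(-20))*((1*(1/9))*4))*3862 = (-48558 + (16*(-20))*((1/9)*4))*3862 = (-48558 - 320*4/9)*3862 = (-48558 - 1280/9)*3862 = -438302/9*3862 = -1692722324/9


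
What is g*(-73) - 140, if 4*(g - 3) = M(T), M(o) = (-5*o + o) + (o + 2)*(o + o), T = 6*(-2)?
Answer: -5615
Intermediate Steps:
T = -12
M(o) = -4*o + 2*o*(2 + o) (M(o) = -4*o + (2 + o)*(2*o) = -4*o + 2*o*(2 + o))
g = 75 (g = 3 + (2*(-12)²)/4 = 3 + (2*144)/4 = 3 + (¼)*288 = 3 + 72 = 75)
g*(-73) - 140 = 75*(-73) - 140 = -5475 - 140 = -5615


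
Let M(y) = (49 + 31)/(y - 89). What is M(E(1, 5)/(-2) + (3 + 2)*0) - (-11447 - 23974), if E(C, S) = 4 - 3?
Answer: 6340199/179 ≈ 35420.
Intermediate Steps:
E(C, S) = 1
M(y) = 80/(-89 + y)
M(E(1, 5)/(-2) + (3 + 2)*0) - (-11447 - 23974) = 80/(-89 + (1/(-2) + (3 + 2)*0)) - (-11447 - 23974) = 80/(-89 + (1*(-½) + 5*0)) - 1*(-35421) = 80/(-89 + (-½ + 0)) + 35421 = 80/(-89 - ½) + 35421 = 80/(-179/2) + 35421 = 80*(-2/179) + 35421 = -160/179 + 35421 = 6340199/179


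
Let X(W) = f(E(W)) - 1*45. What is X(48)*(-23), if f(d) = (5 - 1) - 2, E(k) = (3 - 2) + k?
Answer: 989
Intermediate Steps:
E(k) = 1 + k
f(d) = 2 (f(d) = 4 - 2 = 2)
X(W) = -43 (X(W) = 2 - 1*45 = 2 - 45 = -43)
X(48)*(-23) = -43*(-23) = 989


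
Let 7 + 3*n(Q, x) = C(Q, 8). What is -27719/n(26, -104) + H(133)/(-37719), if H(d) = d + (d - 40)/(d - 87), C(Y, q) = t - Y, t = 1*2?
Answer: 144283356077/53787294 ≈ 2682.5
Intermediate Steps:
t = 2
C(Y, q) = 2 - Y
H(d) = d + (-40 + d)/(-87 + d)
n(Q, x) = -5/3 - Q/3 (n(Q, x) = -7/3 + (2 - Q)/3 = -7/3 + (⅔ - Q/3) = -5/3 - Q/3)
-27719/n(26, -104) + H(133)/(-37719) = -27719/(-5/3 - ⅓*26) + ((-40 + 133² - 86*133)/(-87 + 133))/(-37719) = -27719/(-5/3 - 26/3) + ((-40 + 17689 - 11438)/46)*(-1/37719) = -27719/(-31/3) + ((1/46)*6211)*(-1/37719) = -27719*(-3/31) + (6211/46)*(-1/37719) = 83157/31 - 6211/1735074 = 144283356077/53787294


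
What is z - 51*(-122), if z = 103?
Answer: 6325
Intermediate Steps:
z - 51*(-122) = 103 - 51*(-122) = 103 + 6222 = 6325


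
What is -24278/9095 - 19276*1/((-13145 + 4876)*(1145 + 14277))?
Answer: -1547932466392/579917745605 ≈ -2.6692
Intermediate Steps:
-24278/9095 - 19276*1/((-13145 + 4876)*(1145 + 14277)) = -24278*1/9095 - 19276/(15422*(-8269)) = -24278/9095 - 19276/(-127524518) = -24278/9095 - 19276*(-1/127524518) = -24278/9095 + 9638/63762259 = -1547932466392/579917745605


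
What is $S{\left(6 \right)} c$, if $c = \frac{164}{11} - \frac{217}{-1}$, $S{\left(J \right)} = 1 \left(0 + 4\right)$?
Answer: $\frac{10204}{11} \approx 927.64$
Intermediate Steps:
$S{\left(J \right)} = 4$ ($S{\left(J \right)} = 1 \cdot 4 = 4$)
$c = \frac{2551}{11}$ ($c = 164 \cdot \frac{1}{11} - -217 = \frac{164}{11} + 217 = \frac{2551}{11} \approx 231.91$)
$S{\left(6 \right)} c = 4 \cdot \frac{2551}{11} = \frac{10204}{11}$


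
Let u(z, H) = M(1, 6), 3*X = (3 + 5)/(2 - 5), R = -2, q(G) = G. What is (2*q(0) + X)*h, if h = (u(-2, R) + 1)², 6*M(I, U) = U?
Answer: -32/9 ≈ -3.5556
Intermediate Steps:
M(I, U) = U/6
X = -8/9 (X = ((3 + 5)/(2 - 5))/3 = (8/(-3))/3 = (8*(-⅓))/3 = (⅓)*(-8/3) = -8/9 ≈ -0.88889)
u(z, H) = 1 (u(z, H) = (⅙)*6 = 1)
h = 4 (h = (1 + 1)² = 2² = 4)
(2*q(0) + X)*h = (2*0 - 8/9)*4 = (0 - 8/9)*4 = -8/9*4 = -32/9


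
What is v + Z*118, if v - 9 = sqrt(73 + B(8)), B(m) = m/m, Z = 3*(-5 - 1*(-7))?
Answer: 717 + sqrt(74) ≈ 725.60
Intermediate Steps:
Z = 6 (Z = 3*(-5 + 7) = 3*2 = 6)
B(m) = 1
v = 9 + sqrt(74) (v = 9 + sqrt(73 + 1) = 9 + sqrt(74) ≈ 17.602)
v + Z*118 = (9 + sqrt(74)) + 6*118 = (9 + sqrt(74)) + 708 = 717 + sqrt(74)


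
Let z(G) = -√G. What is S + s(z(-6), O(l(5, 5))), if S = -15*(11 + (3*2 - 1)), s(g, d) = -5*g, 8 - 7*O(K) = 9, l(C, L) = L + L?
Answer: -240 + 5*I*√6 ≈ -240.0 + 12.247*I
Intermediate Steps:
l(C, L) = 2*L
O(K) = -⅐ (O(K) = 8/7 - ⅐*9 = 8/7 - 9/7 = -⅐)
S = -240 (S = -15*(11 + (6 - 1)) = -15*(11 + 5) = -15*16 = -240)
S + s(z(-6), O(l(5, 5))) = -240 - (-5)*√(-6) = -240 - (-5)*I*√6 = -240 + 5*I*√6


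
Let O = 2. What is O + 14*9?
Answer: 128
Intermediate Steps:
O + 14*9 = 2 + 14*9 = 2 + 126 = 128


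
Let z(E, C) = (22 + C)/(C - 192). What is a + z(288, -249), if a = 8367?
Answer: 3690074/441 ≈ 8367.5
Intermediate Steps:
z(E, C) = (22 + C)/(-192 + C)
a + z(288, -249) = 8367 + (22 - 249)/(-192 - 249) = 8367 - 227/(-441) = 8367 - 1/441*(-227) = 8367 + 227/441 = 3690074/441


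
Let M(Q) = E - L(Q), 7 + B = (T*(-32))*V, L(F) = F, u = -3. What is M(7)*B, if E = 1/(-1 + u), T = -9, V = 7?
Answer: -58261/4 ≈ -14565.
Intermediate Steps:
E = -¼ (E = 1/(-1 - 3) = 1/(-4) = -¼ ≈ -0.25000)
B = 2009 (B = -7 - 9*(-32)*7 = -7 + 288*7 = -7 + 2016 = 2009)
M(Q) = -¼ - Q
M(7)*B = (-¼ - 1*7)*2009 = (-¼ - 7)*2009 = -29/4*2009 = -58261/4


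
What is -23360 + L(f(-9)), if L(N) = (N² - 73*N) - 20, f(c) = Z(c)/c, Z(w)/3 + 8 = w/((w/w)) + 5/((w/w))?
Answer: -23656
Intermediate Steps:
Z(w) = -9 + 3*w (Z(w) = -24 + 3*(w/((w/w)) + 5/((w/w))) = -24 + 3*(w/1 + 5/1) = -24 + 3*(w*1 + 5*1) = -24 + 3*(w + 5) = -24 + 3*(5 + w) = -24 + (15 + 3*w) = -9 + 3*w)
f(c) = (-9 + 3*c)/c
L(N) = -20 + N² - 73*N
-23360 + L(f(-9)) = -23360 + (-20 + (3 - 9/(-9))² - 73*(3 - 9/(-9))) = -23360 + (-20 + (3 - 9*(-⅑))² - 73*(3 - 9*(-⅑))) = -23360 + (-20 + (3 + 1)² - 73*(3 + 1)) = -23360 + (-20 + 4² - 73*4) = -23360 + (-20 + 16 - 292) = -23360 - 296 = -23656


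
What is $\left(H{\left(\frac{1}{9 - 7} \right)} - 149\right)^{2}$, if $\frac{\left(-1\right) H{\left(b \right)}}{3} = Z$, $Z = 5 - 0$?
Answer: $26896$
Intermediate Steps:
$Z = 5$ ($Z = 5 + 0 = 5$)
$H{\left(b \right)} = -15$ ($H{\left(b \right)} = \left(-3\right) 5 = -15$)
$\left(H{\left(\frac{1}{9 - 7} \right)} - 149\right)^{2} = \left(-15 - 149\right)^{2} = \left(-164\right)^{2} = 26896$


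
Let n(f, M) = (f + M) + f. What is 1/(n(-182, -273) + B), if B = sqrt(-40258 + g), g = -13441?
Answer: -637/459468 - I*sqrt(53699)/459468 ≈ -0.0013864 - 0.00050434*I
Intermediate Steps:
n(f, M) = M + 2*f (n(f, M) = (M + f) + f = M + 2*f)
B = I*sqrt(53699) (B = sqrt(-40258 - 13441) = sqrt(-53699) = I*sqrt(53699) ≈ 231.73*I)
1/(n(-182, -273) + B) = 1/((-273 + 2*(-182)) + I*sqrt(53699)) = 1/((-273 - 364) + I*sqrt(53699)) = 1/(-637 + I*sqrt(53699))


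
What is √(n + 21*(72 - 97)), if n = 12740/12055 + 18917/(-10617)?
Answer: I*√344474150176960302/25597587 ≈ 22.929*I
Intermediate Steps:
n = -18556771/25597587 (n = 12740*(1/12055) + 18917*(-1/10617) = 2548/2411 - 18917/10617 = -18556771/25597587 ≈ -0.72494)
√(n + 21*(72 - 97)) = √(-18556771/25597587 + 21*(72 - 97)) = √(-18556771/25597587 + 21*(-25)) = √(-18556771/25597587 - 525) = √(-13457289946/25597587) = I*√344474150176960302/25597587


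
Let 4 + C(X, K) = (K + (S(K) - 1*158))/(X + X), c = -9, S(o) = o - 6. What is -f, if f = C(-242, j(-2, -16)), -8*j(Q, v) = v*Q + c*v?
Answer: 432/121 ≈ 3.5702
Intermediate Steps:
S(o) = -6 + o
j(Q, v) = 9*v/8 - Q*v/8 (j(Q, v) = -(v*Q - 9*v)/8 = -(Q*v - 9*v)/8 = -(-9*v + Q*v)/8 = 9*v/8 - Q*v/8)
C(X, K) = -4 + (-164 + 2*K)/(2*X) (C(X, K) = -4 + (K + ((-6 + K) - 1*158))/(X + X) = -4 + (K + ((-6 + K) - 158))/((2*X)) = -4 + (K + (-164 + K))*(1/(2*X)) = -4 + (-164 + 2*K)*(1/(2*X)) = -4 + (-164 + 2*K)/(2*X))
f = -432/121 (f = (-82 + (1/8)*(-16)*(9 - 1*(-2)) - 4*(-242))/(-242) = -(-82 + (1/8)*(-16)*(9 + 2) + 968)/242 = -(-82 + (1/8)*(-16)*11 + 968)/242 = -(-82 - 22 + 968)/242 = -1/242*864 = -432/121 ≈ -3.5702)
-f = -1*(-432/121) = 432/121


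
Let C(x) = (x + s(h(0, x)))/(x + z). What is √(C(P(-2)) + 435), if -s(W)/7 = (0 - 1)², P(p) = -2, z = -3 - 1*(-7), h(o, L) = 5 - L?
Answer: √1722/2 ≈ 20.749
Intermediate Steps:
z = 4 (z = -3 + 7 = 4)
s(W) = -7 (s(W) = -7*(0 - 1)² = -7*(-1)² = -7*1 = -7)
C(x) = (-7 + x)/(4 + x) (C(x) = (x - 7)/(x + 4) = (-7 + x)/(4 + x))
√(C(P(-2)) + 435) = √((-7 - 2)/(4 - 2) + 435) = √(-9/2 + 435) = √(861/2) = √1722/2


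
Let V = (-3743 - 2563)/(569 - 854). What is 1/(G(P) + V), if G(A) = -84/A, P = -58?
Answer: 2755/64948 ≈ 0.042419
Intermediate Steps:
V = 2102/95 (V = -6306/(-285) = -6306*(-1/285) = 2102/95 ≈ 22.126)
1/(G(P) + V) = 1/(-84/(-58) + 2102/95) = 1/(-84*(-1/58) + 2102/95) = 1/(42/29 + 2102/95) = 1/(64948/2755) = 2755/64948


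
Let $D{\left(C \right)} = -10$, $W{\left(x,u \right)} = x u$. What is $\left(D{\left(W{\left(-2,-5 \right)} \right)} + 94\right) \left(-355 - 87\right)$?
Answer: $-37128$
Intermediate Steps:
$W{\left(x,u \right)} = u x$
$\left(D{\left(W{\left(-2,-5 \right)} \right)} + 94\right) \left(-355 - 87\right) = \left(-10 + 94\right) \left(-355 - 87\right) = 84 \left(-442\right) = -37128$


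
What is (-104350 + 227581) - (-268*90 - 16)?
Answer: 147367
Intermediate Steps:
(-104350 + 227581) - (-268*90 - 16) = 123231 - (-24120 - 16) = 123231 - 1*(-24136) = 123231 + 24136 = 147367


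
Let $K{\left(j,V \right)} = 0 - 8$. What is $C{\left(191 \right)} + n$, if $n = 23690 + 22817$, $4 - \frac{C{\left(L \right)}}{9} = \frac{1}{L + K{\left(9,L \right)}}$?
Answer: $\frac{2839120}{61} \approx 46543.0$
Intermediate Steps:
$K{\left(j,V \right)} = -8$ ($K{\left(j,V \right)} = 0 - 8 = -8$)
$C{\left(L \right)} = 36 - \frac{9}{-8 + L}$ ($C{\left(L \right)} = 36 - \frac{9}{L - 8} = 36 - \frac{9}{-8 + L}$)
$n = 46507$
$C{\left(191 \right)} + n = \frac{9 \left(-33 + 4 \cdot 191\right)}{-8 + 191} + 46507 = \frac{9 \left(-33 + 764\right)}{183} + 46507 = 9 \cdot \frac{1}{183} \cdot 731 + 46507 = \frac{2193}{61} + 46507 = \frac{2839120}{61}$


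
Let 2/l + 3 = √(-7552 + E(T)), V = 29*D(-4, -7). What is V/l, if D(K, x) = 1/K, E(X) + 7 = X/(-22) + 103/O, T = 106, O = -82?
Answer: 87/8 - 29*I*√6154974694/7216 ≈ 10.875 - 315.29*I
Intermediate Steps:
E(X) = -677/82 - X/22 (E(X) = -7 + (X/(-22) + 103/(-82)) = -7 + (X*(-1/22) + 103*(-1/82)) = -7 + (-X/22 - 103/82) = -7 + (-103/82 - X/22) = -677/82 - X/22)
V = -29/4 (V = 29/(-4) = 29*(-¼) = -29/4 ≈ -7.2500)
l = 2/(-3 + I*√6154974694/902) (l = 2/(-3 + √(-7552 + (-677/82 - 1/22*106))) = 2/(-3 + √(-7552 + (-677/82 - 53/11))) = 2/(-3 + √(-7552 - 11793/902)) = 2/(-3 + √(-6823697/902)) = 2/(-3 + I*√6154974694/902) ≈ -0.00079218 - 0.022967*I)
V/l = -29/(4*(-5412/6831815 - 2*I*√6154974694/6831815))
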